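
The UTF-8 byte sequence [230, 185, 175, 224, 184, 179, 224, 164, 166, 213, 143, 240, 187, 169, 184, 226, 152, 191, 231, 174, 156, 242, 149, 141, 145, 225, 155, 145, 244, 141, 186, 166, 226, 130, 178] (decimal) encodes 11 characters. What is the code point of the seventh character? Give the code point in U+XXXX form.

Offset 0: leading byte 0xE6 = 11100110 → 3-byte char #1 = E6 B9 AF.
Offset 3: leading byte 0xE0 = 11100000 → 3-byte char #2 = E0 B8 B3.
Offset 6: leading byte 0xE0 = 11100000 → 3-byte char #3 = E0 A4 A6.
Offset 9: leading byte 0xD5 = 11010101 → 2-byte char #4 = D5 8F.
Offset 11: leading byte 0xF0 = 11110000 → 4-byte char #5 = F0 BB A9 B8.
Offset 15: leading byte 0xE2 = 11100010 → 3-byte char #6 = E2 98 BF.
Offset 18: leading byte 0xE7 = 11100111 → 3-byte char #7 = E7 AE 9C.
Leading byte 0xE7 = 11100111 matches 1110xxxx → 3-byte sequence.
Byte 1: 0xE7 = 11100111, payload 0111 (4 bits).
Byte 2: 0xAE = 10101110 (10xxxxxx ✓), payload 101110.
Byte 3: 0x9C = 10011100 (10xxxxxx ✓), payload 011100.
Concatenate: 0111101110011100 = 0x7B9C (16 bits → U+7B9C).

U+7B9C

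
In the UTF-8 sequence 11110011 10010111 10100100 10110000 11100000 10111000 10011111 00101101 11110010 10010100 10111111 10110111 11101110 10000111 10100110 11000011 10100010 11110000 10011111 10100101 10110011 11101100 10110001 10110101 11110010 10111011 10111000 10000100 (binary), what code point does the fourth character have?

Offset 0: leading byte 0xF3 = 11110011 → 4-byte char #1 = F3 97 A4 B0.
Offset 4: leading byte 0xE0 = 11100000 → 3-byte char #2 = E0 B8 9F.
Offset 7: leading byte 0x2D = 00101101 → 1-byte char #3 = 2D.
Offset 8: leading byte 0xF2 = 11110010 → 4-byte char #4 = F2 94 BF B7.
Leading byte 0xF2 = 11110010 matches 11110xxx → 4-byte sequence.
Byte 1: 0xF2 = 11110010, payload 010 (3 bits).
Byte 2: 0x94 = 10010100 (10xxxxxx ✓), payload 010100.
Byte 3: 0xBF = 10111111 (10xxxxxx ✓), payload 111111.
Byte 4: 0xB7 = 10110111 (10xxxxxx ✓), payload 110111.
Concatenate: 010010100111111110111 = 0x94FF7 (21 bits → U+94FF7).

U+94FF7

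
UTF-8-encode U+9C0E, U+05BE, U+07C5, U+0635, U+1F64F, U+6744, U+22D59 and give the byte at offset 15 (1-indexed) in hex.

1-indexed offset 15 is 0-indexed offset 14.
U+9C0E → 3-byte form E9 B0 8E at offsets 0–2.
U+05BE → 2-byte form D6 BE at offsets 3–4.
U+07C5 → 2-byte form DF 85 at offsets 5–6.
U+0635 → 2-byte form D8 B5 at offsets 7–8.
U+1F64F → 4-byte form F0 9F 99 8F at offsets 9–12.
U+6744 → 3-byte form E6 9D 84 at offsets 13–15.
Offset 14 falls in char 6's range; it's byte 2 of E6 9D 84 = 0x9D.

0x9D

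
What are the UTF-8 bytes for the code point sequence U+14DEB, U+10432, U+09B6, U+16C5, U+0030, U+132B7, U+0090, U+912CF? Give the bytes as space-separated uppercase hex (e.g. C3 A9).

U+14DEB: 4-byte form → F0 94 B7 AB.
U+10432: 4-byte form → F0 90 90 B2.
U+09B6: 3-byte form → E0 A6 B6.
U+16C5: 3-byte form → E1 9B 85.
U+0030: 1-byte form → 30.
U+132B7: 4-byte form → F0 93 8A B7.
U+0090: 2-byte form → C2 90.
U+912CF: 4-byte form → F2 91 8B 8F.
Concatenated (25 bytes): F0 94 B7 AB F0 90 90 B2 E0 A6 B6 E1 9B 85 30 F0 93 8A B7 C2 90 F2 91 8B 8F.

F0 94 B7 AB F0 90 90 B2 E0 A6 B6 E1 9B 85 30 F0 93 8A B7 C2 90 F2 91 8B 8F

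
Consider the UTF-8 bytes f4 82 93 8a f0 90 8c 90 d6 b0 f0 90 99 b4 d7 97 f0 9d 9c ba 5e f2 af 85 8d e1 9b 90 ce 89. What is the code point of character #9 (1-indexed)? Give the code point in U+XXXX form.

U+16D0

Offset 0: leading byte 0xF4 = 11110100 → 4-byte char #1 = F4 82 93 8A.
Offset 4: leading byte 0xF0 = 11110000 → 4-byte char #2 = F0 90 8C 90.
Offset 8: leading byte 0xD6 = 11010110 → 2-byte char #3 = D6 B0.
Offset 10: leading byte 0xF0 = 11110000 → 4-byte char #4 = F0 90 99 B4.
Offset 14: leading byte 0xD7 = 11010111 → 2-byte char #5 = D7 97.
Offset 16: leading byte 0xF0 = 11110000 → 4-byte char #6 = F0 9D 9C BA.
Offset 20: leading byte 0x5E = 01011110 → 1-byte char #7 = 5E.
Offset 21: leading byte 0xF2 = 11110010 → 4-byte char #8 = F2 AF 85 8D.
Offset 25: leading byte 0xE1 = 11100001 → 3-byte char #9 = E1 9B 90.
Leading byte 0xE1 = 11100001 matches 1110xxxx → 3-byte sequence.
Byte 1: 0xE1 = 11100001, payload 0001 (4 bits).
Byte 2: 0x9B = 10011011 (10xxxxxx ✓), payload 011011.
Byte 3: 0x90 = 10010000 (10xxxxxx ✓), payload 010000.
Concatenate: 0001011011010000 = 0x16D0 (16 bits → U+16D0).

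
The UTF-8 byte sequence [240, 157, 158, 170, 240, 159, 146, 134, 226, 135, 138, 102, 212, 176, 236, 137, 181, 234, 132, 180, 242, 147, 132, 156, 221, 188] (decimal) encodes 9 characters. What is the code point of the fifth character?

U+0530

Offset 0: leading byte 0xF0 = 11110000 → 4-byte char #1 = F0 9D 9E AA.
Offset 4: leading byte 0xF0 = 11110000 → 4-byte char #2 = F0 9F 92 86.
Offset 8: leading byte 0xE2 = 11100010 → 3-byte char #3 = E2 87 8A.
Offset 11: leading byte 0x66 = 01100110 → 1-byte char #4 = 66.
Offset 12: leading byte 0xD4 = 11010100 → 2-byte char #5 = D4 B0.
Leading byte 0xD4 = 11010100 matches 110xxxxx → 2-byte sequence.
Byte 1: 0xD4 = 11010100, payload 10100 (5 bits).
Byte 2: 0xB0 = 10110000 (10xxxxxx ✓), payload 110000.
Concatenate: 10100110000 = 0x530 (11 bits → U+0530).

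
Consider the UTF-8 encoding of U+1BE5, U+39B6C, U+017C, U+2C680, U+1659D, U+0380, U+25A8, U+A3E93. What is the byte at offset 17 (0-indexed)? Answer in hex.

0xCE

U+1BE5 → 3-byte form E1 AF A5 at offsets 0–2.
U+39B6C → 4-byte form F0 B9 AD AC at offsets 3–6.
U+017C → 2-byte form C5 BC at offsets 7–8.
U+2C680 → 4-byte form F0 AC 9A 80 at offsets 9–12.
U+1659D → 4-byte form F0 96 96 9D at offsets 13–16.
U+0380 → 2-byte form CE 80 at offsets 17–18.
Offset 17 falls in char 6's range; it's byte 1 of CE 80 = 0xCE.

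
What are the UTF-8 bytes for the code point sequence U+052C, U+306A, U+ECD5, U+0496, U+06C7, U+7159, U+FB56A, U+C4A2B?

U+052C: 2-byte form → D4 AC.
U+306A: 3-byte form → E3 81 AA.
U+ECD5: 3-byte form → EE B3 95.
U+0496: 2-byte form → D2 96.
U+06C7: 2-byte form → DB 87.
U+7159: 3-byte form → E7 85 99.
U+FB56A: 4-byte form → F3 BB 95 AA.
U+C4A2B: 4-byte form → F3 84 A8 AB.
Concatenated (23 bytes): D4 AC E3 81 AA EE B3 95 D2 96 DB 87 E7 85 99 F3 BB 95 AA F3 84 A8 AB.

D4 AC E3 81 AA EE B3 95 D2 96 DB 87 E7 85 99 F3 BB 95 AA F3 84 A8 AB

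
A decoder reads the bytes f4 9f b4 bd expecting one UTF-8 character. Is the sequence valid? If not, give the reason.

Leading byte 0xF4 = 11110100 → 4-byte form.
Payload = 0x11FD3D, which exceeds U+10FFFF, the maximum Unicode code point. (Leading bytes F5–FF, or F4 followed by ≥ 0x90, are invalid.)

invalid (encodes a value above U+10FFFF)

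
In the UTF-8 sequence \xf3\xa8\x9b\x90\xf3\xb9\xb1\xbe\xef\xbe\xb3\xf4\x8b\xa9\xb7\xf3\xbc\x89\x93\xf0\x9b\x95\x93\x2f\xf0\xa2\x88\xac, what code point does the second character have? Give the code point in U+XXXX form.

Offset 0: leading byte 0xF3 = 11110011 → 4-byte char #1 = F3 A8 9B 90.
Offset 4: leading byte 0xF3 = 11110011 → 4-byte char #2 = F3 B9 B1 BE.
Leading byte 0xF3 = 11110011 matches 11110xxx → 4-byte sequence.
Byte 1: 0xF3 = 11110011, payload 011 (3 bits).
Byte 2: 0xB9 = 10111001 (10xxxxxx ✓), payload 111001.
Byte 3: 0xB1 = 10110001 (10xxxxxx ✓), payload 110001.
Byte 4: 0xBE = 10111110 (10xxxxxx ✓), payload 111110.
Concatenate: 011111001110001111110 = 0xF9C7E (21 bits → U+F9C7E).

U+F9C7E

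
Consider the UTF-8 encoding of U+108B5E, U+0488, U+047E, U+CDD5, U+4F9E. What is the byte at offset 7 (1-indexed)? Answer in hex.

1-indexed offset 7 is 0-indexed offset 6.
U+108B5E → 4-byte form F4 88 AD 9E at offsets 0–3.
U+0488 → 2-byte form D2 88 at offsets 4–5.
U+047E → 2-byte form D1 BE at offsets 6–7.
Offset 6 falls in char 3's range; it's byte 1 of D1 BE = 0xD1.

0xD1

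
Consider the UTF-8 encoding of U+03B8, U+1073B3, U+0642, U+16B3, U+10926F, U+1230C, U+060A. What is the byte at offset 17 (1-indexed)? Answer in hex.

0x92

1-indexed offset 17 is 0-indexed offset 16.
U+03B8 → 2-byte form CE B8 at offsets 0–1.
U+1073B3 → 4-byte form F4 87 8E B3 at offsets 2–5.
U+0642 → 2-byte form D9 82 at offsets 6–7.
U+16B3 → 3-byte form E1 9A B3 at offsets 8–10.
U+10926F → 4-byte form F4 89 89 AF at offsets 11–14.
U+1230C → 4-byte form F0 92 8C 8C at offsets 15–18.
Offset 16 falls in char 6's range; it's byte 2 of F0 92 8C 8C = 0x92.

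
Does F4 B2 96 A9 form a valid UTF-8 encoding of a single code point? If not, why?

invalid (encodes a value above U+10FFFF)

Leading byte 0xF4 = 11110100 → 4-byte form.
Payload = 0x1325A9, which exceeds U+10FFFF, the maximum Unicode code point. (Leading bytes F5–FF, or F4 followed by ≥ 0x90, are invalid.)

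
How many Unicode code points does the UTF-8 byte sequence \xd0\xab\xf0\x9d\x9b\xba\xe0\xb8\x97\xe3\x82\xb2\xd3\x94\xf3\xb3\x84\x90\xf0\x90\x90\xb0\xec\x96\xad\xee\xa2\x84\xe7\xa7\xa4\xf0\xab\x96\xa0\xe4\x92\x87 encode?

Byte at offset 0: 0xD0 = 11010000 → 2-byte char (#1). Advance 2.
Byte at offset 2: 0xF0 = 11110000 → 4-byte char (#2). Advance 4.
Byte at offset 6: 0xE0 = 11100000 → 3-byte char (#3). Advance 3.
Byte at offset 9: 0xE3 = 11100011 → 3-byte char (#4). Advance 3.
Byte at offset 12: 0xD3 = 11010011 → 2-byte char (#5). Advance 2.
Byte at offset 14: 0xF3 = 11110011 → 4-byte char (#6). Advance 4.
Byte at offset 18: 0xF0 = 11110000 → 4-byte char (#7). Advance 4.
Byte at offset 22: 0xEC = 11101100 → 3-byte char (#8). Advance 3.
Byte at offset 25: 0xEE = 11101110 → 3-byte char (#9). Advance 3.
Byte at offset 28: 0xE7 = 11100111 → 3-byte char (#10). Advance 3.
Byte at offset 31: 0xF0 = 11110000 → 4-byte char (#11). Advance 4.
Byte at offset 35: 0xE4 = 11100100 → 3-byte char (#12). Advance 3.
Reached end at offset 38 after 12 code points.

12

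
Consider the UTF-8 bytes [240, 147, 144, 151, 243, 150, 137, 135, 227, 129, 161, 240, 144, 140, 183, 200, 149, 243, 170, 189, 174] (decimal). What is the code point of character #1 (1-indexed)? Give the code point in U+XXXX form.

Offset 0: leading byte 0xF0 = 11110000 → 4-byte char #1 = F0 93 90 97.
Leading byte 0xF0 = 11110000 matches 11110xxx → 4-byte sequence.
Byte 1: 0xF0 = 11110000, payload 000 (3 bits).
Byte 2: 0x93 = 10010011 (10xxxxxx ✓), payload 010011.
Byte 3: 0x90 = 10010000 (10xxxxxx ✓), payload 010000.
Byte 4: 0x97 = 10010111 (10xxxxxx ✓), payload 010111.
Concatenate: 000010011010000010111 = 0x13417 (21 bits → U+13417).

U+13417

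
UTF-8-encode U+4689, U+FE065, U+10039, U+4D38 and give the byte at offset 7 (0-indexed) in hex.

U+4689 → 3-byte form E4 9A 89 at offsets 0–2.
U+FE065 → 4-byte form F3 BE 81 A5 at offsets 3–6.
U+10039 → 4-byte form F0 90 80 B9 at offsets 7–10.
Offset 7 falls in char 3's range; it's byte 1 of F0 90 80 B9 = 0xF0.

0xF0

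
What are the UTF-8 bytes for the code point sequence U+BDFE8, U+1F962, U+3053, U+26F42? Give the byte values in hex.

F2 BD BF A8 F0 9F A5 A2 E3 81 93 F0 A6 BD 82

U+BDFE8: 4-byte form → F2 BD BF A8.
U+1F962: 4-byte form → F0 9F A5 A2.
U+3053: 3-byte form → E3 81 93.
U+26F42: 4-byte form → F0 A6 BD 82.
Concatenated (15 bytes): F2 BD BF A8 F0 9F A5 A2 E3 81 93 F0 A6 BD 82.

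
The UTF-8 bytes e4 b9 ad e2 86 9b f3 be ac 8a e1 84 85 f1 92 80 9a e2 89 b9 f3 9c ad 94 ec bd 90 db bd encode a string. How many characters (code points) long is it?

9

Byte at offset 0: 0xE4 = 11100100 → 3-byte char (#1). Advance 3.
Byte at offset 3: 0xE2 = 11100010 → 3-byte char (#2). Advance 3.
Byte at offset 6: 0xF3 = 11110011 → 4-byte char (#3). Advance 4.
Byte at offset 10: 0xE1 = 11100001 → 3-byte char (#4). Advance 3.
Byte at offset 13: 0xF1 = 11110001 → 4-byte char (#5). Advance 4.
Byte at offset 17: 0xE2 = 11100010 → 3-byte char (#6). Advance 3.
Byte at offset 20: 0xF3 = 11110011 → 4-byte char (#7). Advance 4.
Byte at offset 24: 0xEC = 11101100 → 3-byte char (#8). Advance 3.
Byte at offset 27: 0xDB = 11011011 → 2-byte char (#9). Advance 2.
Reached end at offset 29 after 9 code points.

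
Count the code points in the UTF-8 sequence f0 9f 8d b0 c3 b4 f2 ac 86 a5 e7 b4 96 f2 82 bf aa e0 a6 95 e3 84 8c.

7

Byte at offset 0: 0xF0 = 11110000 → 4-byte char (#1). Advance 4.
Byte at offset 4: 0xC3 = 11000011 → 2-byte char (#2). Advance 2.
Byte at offset 6: 0xF2 = 11110010 → 4-byte char (#3). Advance 4.
Byte at offset 10: 0xE7 = 11100111 → 3-byte char (#4). Advance 3.
Byte at offset 13: 0xF2 = 11110010 → 4-byte char (#5). Advance 4.
Byte at offset 17: 0xE0 = 11100000 → 3-byte char (#6). Advance 3.
Byte at offset 20: 0xE3 = 11100011 → 3-byte char (#7). Advance 3.
Reached end at offset 23 after 7 code points.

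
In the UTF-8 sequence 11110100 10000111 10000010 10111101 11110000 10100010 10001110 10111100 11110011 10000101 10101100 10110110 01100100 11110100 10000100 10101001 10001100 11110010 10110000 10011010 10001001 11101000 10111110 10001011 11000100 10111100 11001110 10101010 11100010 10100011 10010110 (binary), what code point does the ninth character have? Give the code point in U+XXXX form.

U+03AA

Offset 0: leading byte 0xF4 = 11110100 → 4-byte char #1 = F4 87 82 BD.
Offset 4: leading byte 0xF0 = 11110000 → 4-byte char #2 = F0 A2 8E BC.
Offset 8: leading byte 0xF3 = 11110011 → 4-byte char #3 = F3 85 AC B6.
Offset 12: leading byte 0x64 = 01100100 → 1-byte char #4 = 64.
Offset 13: leading byte 0xF4 = 11110100 → 4-byte char #5 = F4 84 A9 8C.
Offset 17: leading byte 0xF2 = 11110010 → 4-byte char #6 = F2 B0 9A 89.
Offset 21: leading byte 0xE8 = 11101000 → 3-byte char #7 = E8 BE 8B.
Offset 24: leading byte 0xC4 = 11000100 → 2-byte char #8 = C4 BC.
Offset 26: leading byte 0xCE = 11001110 → 2-byte char #9 = CE AA.
Leading byte 0xCE = 11001110 matches 110xxxxx → 2-byte sequence.
Byte 1: 0xCE = 11001110, payload 01110 (5 bits).
Byte 2: 0xAA = 10101010 (10xxxxxx ✓), payload 101010.
Concatenate: 01110101010 = 0x3AA (11 bits → U+03AA).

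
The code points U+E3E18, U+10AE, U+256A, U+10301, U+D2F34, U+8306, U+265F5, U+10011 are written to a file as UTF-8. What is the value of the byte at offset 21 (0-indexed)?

U+E3E18 → 4-byte form F3 A3 B8 98 at offsets 0–3.
U+10AE → 3-byte form E1 82 AE at offsets 4–6.
U+256A → 3-byte form E2 95 AA at offsets 7–9.
U+10301 → 4-byte form F0 90 8C 81 at offsets 10–13.
U+D2F34 → 4-byte form F3 92 BC B4 at offsets 14–17.
U+8306 → 3-byte form E8 8C 86 at offsets 18–20.
U+265F5 → 4-byte form F0 A6 97 B5 at offsets 21–24.
Offset 21 falls in char 7's range; it's byte 1 of F0 A6 97 B5 = 0xF0.

0xF0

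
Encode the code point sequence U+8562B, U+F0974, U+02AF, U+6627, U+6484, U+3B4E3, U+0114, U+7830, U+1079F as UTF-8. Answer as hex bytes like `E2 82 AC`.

U+8562B: 4-byte form → F2 85 98 AB.
U+F0974: 4-byte form → F3 B0 A5 B4.
U+02AF: 2-byte form → CA AF.
U+6627: 3-byte form → E6 98 A7.
U+6484: 3-byte form → E6 92 84.
U+3B4E3: 4-byte form → F0 BB 93 A3.
U+0114: 2-byte form → C4 94.
U+7830: 3-byte form → E7 A0 B0.
U+1079F: 4-byte form → F0 90 9E 9F.
Concatenated (29 bytes): F2 85 98 AB F3 B0 A5 B4 CA AF E6 98 A7 E6 92 84 F0 BB 93 A3 C4 94 E7 A0 B0 F0 90 9E 9F.

F2 85 98 AB F3 B0 A5 B4 CA AF E6 98 A7 E6 92 84 F0 BB 93 A3 C4 94 E7 A0 B0 F0 90 9E 9F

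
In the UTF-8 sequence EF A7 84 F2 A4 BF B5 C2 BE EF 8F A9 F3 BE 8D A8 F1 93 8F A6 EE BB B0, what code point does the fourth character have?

Offset 0: leading byte 0xEF = 11101111 → 3-byte char #1 = EF A7 84.
Offset 3: leading byte 0xF2 = 11110010 → 4-byte char #2 = F2 A4 BF B5.
Offset 7: leading byte 0xC2 = 11000010 → 2-byte char #3 = C2 BE.
Offset 9: leading byte 0xEF = 11101111 → 3-byte char #4 = EF 8F A9.
Leading byte 0xEF = 11101111 matches 1110xxxx → 3-byte sequence.
Byte 1: 0xEF = 11101111, payload 1111 (4 bits).
Byte 2: 0x8F = 10001111 (10xxxxxx ✓), payload 001111.
Byte 3: 0xA9 = 10101001 (10xxxxxx ✓), payload 101001.
Concatenate: 1111001111101001 = 0xF3E9 (16 bits → U+F3E9).

U+F3E9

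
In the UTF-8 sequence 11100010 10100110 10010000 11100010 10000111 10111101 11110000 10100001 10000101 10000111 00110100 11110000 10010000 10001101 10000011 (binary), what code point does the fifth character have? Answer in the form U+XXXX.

Offset 0: leading byte 0xE2 = 11100010 → 3-byte char #1 = E2 A6 90.
Offset 3: leading byte 0xE2 = 11100010 → 3-byte char #2 = E2 87 BD.
Offset 6: leading byte 0xF0 = 11110000 → 4-byte char #3 = F0 A1 85 87.
Offset 10: leading byte 0x34 = 00110100 → 1-byte char #4 = 34.
Offset 11: leading byte 0xF0 = 11110000 → 4-byte char #5 = F0 90 8D 83.
Leading byte 0xF0 = 11110000 matches 11110xxx → 4-byte sequence.
Byte 1: 0xF0 = 11110000, payload 000 (3 bits).
Byte 2: 0x90 = 10010000 (10xxxxxx ✓), payload 010000.
Byte 3: 0x8D = 10001101 (10xxxxxx ✓), payload 001101.
Byte 4: 0x83 = 10000011 (10xxxxxx ✓), payload 000011.
Concatenate: 000010000001101000011 = 0x10343 (21 bits → U+10343).

U+10343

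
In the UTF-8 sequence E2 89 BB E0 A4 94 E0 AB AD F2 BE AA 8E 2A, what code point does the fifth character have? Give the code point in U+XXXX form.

Offset 0: leading byte 0xE2 = 11100010 → 3-byte char #1 = E2 89 BB.
Offset 3: leading byte 0xE0 = 11100000 → 3-byte char #2 = E0 A4 94.
Offset 6: leading byte 0xE0 = 11100000 → 3-byte char #3 = E0 AB AD.
Offset 9: leading byte 0xF2 = 11110010 → 4-byte char #4 = F2 BE AA 8E.
Offset 13: leading byte 0x2A = 00101010 → 1-byte char #5 = 2A.
Leading byte 0x2A = 00101010 matches 0xxxxxxx → 1-byte sequence.
Byte 1: 0x2A = 00101010, payload 0101010 (7 bits).
Concatenate: 0101010 = 0x2A (7 bits → U+002A).

U+002A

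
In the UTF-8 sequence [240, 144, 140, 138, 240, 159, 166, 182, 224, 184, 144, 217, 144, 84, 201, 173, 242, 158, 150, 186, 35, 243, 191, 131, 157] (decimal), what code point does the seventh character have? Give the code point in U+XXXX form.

U+9E5BA

Offset 0: leading byte 0xF0 = 11110000 → 4-byte char #1 = F0 90 8C 8A.
Offset 4: leading byte 0xF0 = 11110000 → 4-byte char #2 = F0 9F A6 B6.
Offset 8: leading byte 0xE0 = 11100000 → 3-byte char #3 = E0 B8 90.
Offset 11: leading byte 0xD9 = 11011001 → 2-byte char #4 = D9 90.
Offset 13: leading byte 0x54 = 01010100 → 1-byte char #5 = 54.
Offset 14: leading byte 0xC9 = 11001001 → 2-byte char #6 = C9 AD.
Offset 16: leading byte 0xF2 = 11110010 → 4-byte char #7 = F2 9E 96 BA.
Leading byte 0xF2 = 11110010 matches 11110xxx → 4-byte sequence.
Byte 1: 0xF2 = 11110010, payload 010 (3 bits).
Byte 2: 0x9E = 10011110 (10xxxxxx ✓), payload 011110.
Byte 3: 0x96 = 10010110 (10xxxxxx ✓), payload 010110.
Byte 4: 0xBA = 10111010 (10xxxxxx ✓), payload 111010.
Concatenate: 010011110010110111010 = 0x9E5BA (21 bits → U+9E5BA).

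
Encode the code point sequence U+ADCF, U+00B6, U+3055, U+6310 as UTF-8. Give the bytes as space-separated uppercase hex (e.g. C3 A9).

U+ADCF: 3-byte form → EA B7 8F.
U+00B6: 2-byte form → C2 B6.
U+3055: 3-byte form → E3 81 95.
U+6310: 3-byte form → E6 8C 90.
Concatenated (11 bytes): EA B7 8F C2 B6 E3 81 95 E6 8C 90.

EA B7 8F C2 B6 E3 81 95 E6 8C 90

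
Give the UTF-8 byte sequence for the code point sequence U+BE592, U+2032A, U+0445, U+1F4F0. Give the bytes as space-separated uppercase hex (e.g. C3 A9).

F2 BE 96 92 F0 A0 8C AA D1 85 F0 9F 93 B0

U+BE592: 4-byte form → F2 BE 96 92.
U+2032A: 4-byte form → F0 A0 8C AA.
U+0445: 2-byte form → D1 85.
U+1F4F0: 4-byte form → F0 9F 93 B0.
Concatenated (14 bytes): F2 BE 96 92 F0 A0 8C AA D1 85 F0 9F 93 B0.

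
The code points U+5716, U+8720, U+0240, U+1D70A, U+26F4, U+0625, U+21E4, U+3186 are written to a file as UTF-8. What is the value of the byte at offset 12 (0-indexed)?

0xE2

U+5716 → 3-byte form E5 9C 96 at offsets 0–2.
U+8720 → 3-byte form E8 9C A0 at offsets 3–5.
U+0240 → 2-byte form C9 80 at offsets 6–7.
U+1D70A → 4-byte form F0 9D 9C 8A at offsets 8–11.
U+26F4 → 3-byte form E2 9B B4 at offsets 12–14.
Offset 12 falls in char 5's range; it's byte 1 of E2 9B B4 = 0xE2.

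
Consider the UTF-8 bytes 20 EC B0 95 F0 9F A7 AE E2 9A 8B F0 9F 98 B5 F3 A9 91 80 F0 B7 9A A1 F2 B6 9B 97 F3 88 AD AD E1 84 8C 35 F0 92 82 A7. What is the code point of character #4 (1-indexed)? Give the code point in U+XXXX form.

U+268B

Offset 0: leading byte 0x20 = 00100000 → 1-byte char #1 = 20.
Offset 1: leading byte 0xEC = 11101100 → 3-byte char #2 = EC B0 95.
Offset 4: leading byte 0xF0 = 11110000 → 4-byte char #3 = F0 9F A7 AE.
Offset 8: leading byte 0xE2 = 11100010 → 3-byte char #4 = E2 9A 8B.
Leading byte 0xE2 = 11100010 matches 1110xxxx → 3-byte sequence.
Byte 1: 0xE2 = 11100010, payload 0010 (4 bits).
Byte 2: 0x9A = 10011010 (10xxxxxx ✓), payload 011010.
Byte 3: 0x8B = 10001011 (10xxxxxx ✓), payload 001011.
Concatenate: 0010011010001011 = 0x268B (16 bits → U+268B).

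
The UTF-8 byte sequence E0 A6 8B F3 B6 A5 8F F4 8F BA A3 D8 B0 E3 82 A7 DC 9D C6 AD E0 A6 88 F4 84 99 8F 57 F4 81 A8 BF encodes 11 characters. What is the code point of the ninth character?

Offset 0: leading byte 0xE0 = 11100000 → 3-byte char #1 = E0 A6 8B.
Offset 3: leading byte 0xF3 = 11110011 → 4-byte char #2 = F3 B6 A5 8F.
Offset 7: leading byte 0xF4 = 11110100 → 4-byte char #3 = F4 8F BA A3.
Offset 11: leading byte 0xD8 = 11011000 → 2-byte char #4 = D8 B0.
Offset 13: leading byte 0xE3 = 11100011 → 3-byte char #5 = E3 82 A7.
Offset 16: leading byte 0xDC = 11011100 → 2-byte char #6 = DC 9D.
Offset 18: leading byte 0xC6 = 11000110 → 2-byte char #7 = C6 AD.
Offset 20: leading byte 0xE0 = 11100000 → 3-byte char #8 = E0 A6 88.
Offset 23: leading byte 0xF4 = 11110100 → 4-byte char #9 = F4 84 99 8F.
Leading byte 0xF4 = 11110100 matches 11110xxx → 4-byte sequence.
Byte 1: 0xF4 = 11110100, payload 100 (3 bits).
Byte 2: 0x84 = 10000100 (10xxxxxx ✓), payload 000100.
Byte 3: 0x99 = 10011001 (10xxxxxx ✓), payload 011001.
Byte 4: 0x8F = 10001111 (10xxxxxx ✓), payload 001111.
Concatenate: 100000100011001001111 = 0x10464F (21 bits → U+10464F).

U+10464F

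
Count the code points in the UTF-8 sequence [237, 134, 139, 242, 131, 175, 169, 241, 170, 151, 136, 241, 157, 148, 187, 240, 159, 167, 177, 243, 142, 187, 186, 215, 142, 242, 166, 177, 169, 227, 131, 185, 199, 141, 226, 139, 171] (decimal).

Byte at offset 0: 0xED = 11101101 → 3-byte char (#1). Advance 3.
Byte at offset 3: 0xF2 = 11110010 → 4-byte char (#2). Advance 4.
Byte at offset 7: 0xF1 = 11110001 → 4-byte char (#3). Advance 4.
Byte at offset 11: 0xF1 = 11110001 → 4-byte char (#4). Advance 4.
Byte at offset 15: 0xF0 = 11110000 → 4-byte char (#5). Advance 4.
Byte at offset 19: 0xF3 = 11110011 → 4-byte char (#6). Advance 4.
Byte at offset 23: 0xD7 = 11010111 → 2-byte char (#7). Advance 2.
Byte at offset 25: 0xF2 = 11110010 → 4-byte char (#8). Advance 4.
Byte at offset 29: 0xE3 = 11100011 → 3-byte char (#9). Advance 3.
Byte at offset 32: 0xC7 = 11000111 → 2-byte char (#10). Advance 2.
Byte at offset 34: 0xE2 = 11100010 → 3-byte char (#11). Advance 3.
Reached end at offset 37 after 11 code points.

11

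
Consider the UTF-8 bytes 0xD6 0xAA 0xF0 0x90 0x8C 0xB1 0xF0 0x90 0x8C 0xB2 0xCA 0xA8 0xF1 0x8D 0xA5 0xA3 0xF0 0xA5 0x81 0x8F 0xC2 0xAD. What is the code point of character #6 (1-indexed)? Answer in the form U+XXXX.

Offset 0: leading byte 0xD6 = 11010110 → 2-byte char #1 = D6 AA.
Offset 2: leading byte 0xF0 = 11110000 → 4-byte char #2 = F0 90 8C B1.
Offset 6: leading byte 0xF0 = 11110000 → 4-byte char #3 = F0 90 8C B2.
Offset 10: leading byte 0xCA = 11001010 → 2-byte char #4 = CA A8.
Offset 12: leading byte 0xF1 = 11110001 → 4-byte char #5 = F1 8D A5 A3.
Offset 16: leading byte 0xF0 = 11110000 → 4-byte char #6 = F0 A5 81 8F.
Leading byte 0xF0 = 11110000 matches 11110xxx → 4-byte sequence.
Byte 1: 0xF0 = 11110000, payload 000 (3 bits).
Byte 2: 0xA5 = 10100101 (10xxxxxx ✓), payload 100101.
Byte 3: 0x81 = 10000001 (10xxxxxx ✓), payload 000001.
Byte 4: 0x8F = 10001111 (10xxxxxx ✓), payload 001111.
Concatenate: 000100101000001001111 = 0x2504F (21 bits → U+2504F).

U+2504F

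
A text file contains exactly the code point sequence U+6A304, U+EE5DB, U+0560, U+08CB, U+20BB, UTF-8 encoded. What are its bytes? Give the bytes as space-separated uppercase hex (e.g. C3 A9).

F1 AA 8C 84 F3 AE 97 9B D5 A0 E0 A3 8B E2 82 BB

U+6A304: 4-byte form → F1 AA 8C 84.
U+EE5DB: 4-byte form → F3 AE 97 9B.
U+0560: 2-byte form → D5 A0.
U+08CB: 3-byte form → E0 A3 8B.
U+20BB: 3-byte form → E2 82 BB.
Concatenated (16 bytes): F1 AA 8C 84 F3 AE 97 9B D5 A0 E0 A3 8B E2 82 BB.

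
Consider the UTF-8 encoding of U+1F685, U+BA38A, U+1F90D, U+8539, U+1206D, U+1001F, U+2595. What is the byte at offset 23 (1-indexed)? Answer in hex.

1-indexed offset 23 is 0-indexed offset 22.
U+1F685 → 4-byte form F0 9F 9A 85 at offsets 0–3.
U+BA38A → 4-byte form F2 BA 8E 8A at offsets 4–7.
U+1F90D → 4-byte form F0 9F A4 8D at offsets 8–11.
U+8539 → 3-byte form E8 94 B9 at offsets 12–14.
U+1206D → 4-byte form F0 92 81 AD at offsets 15–18.
U+1001F → 4-byte form F0 90 80 9F at offsets 19–22.
Offset 22 falls in char 6's range; it's byte 4 of F0 90 80 9F = 0x9F.

0x9F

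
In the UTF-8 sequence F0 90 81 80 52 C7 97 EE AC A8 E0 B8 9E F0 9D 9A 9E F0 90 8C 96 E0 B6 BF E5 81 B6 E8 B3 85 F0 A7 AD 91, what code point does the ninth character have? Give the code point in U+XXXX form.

Offset 0: leading byte 0xF0 = 11110000 → 4-byte char #1 = F0 90 81 80.
Offset 4: leading byte 0x52 = 01010010 → 1-byte char #2 = 52.
Offset 5: leading byte 0xC7 = 11000111 → 2-byte char #3 = C7 97.
Offset 7: leading byte 0xEE = 11101110 → 3-byte char #4 = EE AC A8.
Offset 10: leading byte 0xE0 = 11100000 → 3-byte char #5 = E0 B8 9E.
Offset 13: leading byte 0xF0 = 11110000 → 4-byte char #6 = F0 9D 9A 9E.
Offset 17: leading byte 0xF0 = 11110000 → 4-byte char #7 = F0 90 8C 96.
Offset 21: leading byte 0xE0 = 11100000 → 3-byte char #8 = E0 B6 BF.
Offset 24: leading byte 0xE5 = 11100101 → 3-byte char #9 = E5 81 B6.
Leading byte 0xE5 = 11100101 matches 1110xxxx → 3-byte sequence.
Byte 1: 0xE5 = 11100101, payload 0101 (4 bits).
Byte 2: 0x81 = 10000001 (10xxxxxx ✓), payload 000001.
Byte 3: 0xB6 = 10110110 (10xxxxxx ✓), payload 110110.
Concatenate: 0101000001110110 = 0x5076 (16 bits → U+5076).

U+5076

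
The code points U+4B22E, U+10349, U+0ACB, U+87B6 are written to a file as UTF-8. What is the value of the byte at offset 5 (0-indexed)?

U+4B22E → 4-byte form F1 8B 88 AE at offsets 0–3.
U+10349 → 4-byte form F0 90 8D 89 at offsets 4–7.
Offset 5 falls in char 2's range; it's byte 2 of F0 90 8D 89 = 0x90.

0x90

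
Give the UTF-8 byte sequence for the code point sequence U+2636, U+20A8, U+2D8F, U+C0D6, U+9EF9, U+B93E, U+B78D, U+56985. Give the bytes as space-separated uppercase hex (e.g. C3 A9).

E2 98 B6 E2 82 A8 E2 B6 8F EC 83 96 E9 BB B9 EB A4 BE EB 9E 8D F1 96 A6 85

U+2636: 3-byte form → E2 98 B6.
U+20A8: 3-byte form → E2 82 A8.
U+2D8F: 3-byte form → E2 B6 8F.
U+C0D6: 3-byte form → EC 83 96.
U+9EF9: 3-byte form → E9 BB B9.
U+B93E: 3-byte form → EB A4 BE.
U+B78D: 3-byte form → EB 9E 8D.
U+56985: 4-byte form → F1 96 A6 85.
Concatenated (25 bytes): E2 98 B6 E2 82 A8 E2 B6 8F EC 83 96 E9 BB B9 EB A4 BE EB 9E 8D F1 96 A6 85.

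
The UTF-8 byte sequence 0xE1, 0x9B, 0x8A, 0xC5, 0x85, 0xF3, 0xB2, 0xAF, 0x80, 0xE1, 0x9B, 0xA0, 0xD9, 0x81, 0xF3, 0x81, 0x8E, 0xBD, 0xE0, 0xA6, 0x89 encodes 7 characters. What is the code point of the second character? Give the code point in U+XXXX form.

Offset 0: leading byte 0xE1 = 11100001 → 3-byte char #1 = E1 9B 8A.
Offset 3: leading byte 0xC5 = 11000101 → 2-byte char #2 = C5 85.
Leading byte 0xC5 = 11000101 matches 110xxxxx → 2-byte sequence.
Byte 1: 0xC5 = 11000101, payload 00101 (5 bits).
Byte 2: 0x85 = 10000101 (10xxxxxx ✓), payload 000101.
Concatenate: 00101000101 = 0x145 (11 bits → U+0145).

U+0145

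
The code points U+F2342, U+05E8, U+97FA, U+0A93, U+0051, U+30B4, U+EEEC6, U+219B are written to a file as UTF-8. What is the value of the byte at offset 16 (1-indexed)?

0xB4

1-indexed offset 16 is 0-indexed offset 15.
U+F2342 → 4-byte form F3 B2 8D 82 at offsets 0–3.
U+05E8 → 2-byte form D7 A8 at offsets 4–5.
U+97FA → 3-byte form E9 9F BA at offsets 6–8.
U+0A93 → 3-byte form E0 AA 93 at offsets 9–11.
U+0051 → 1-byte form 51 at offsets 12–12.
U+30B4 → 3-byte form E3 82 B4 at offsets 13–15.
Offset 15 falls in char 6's range; it's byte 3 of E3 82 B4 = 0xB4.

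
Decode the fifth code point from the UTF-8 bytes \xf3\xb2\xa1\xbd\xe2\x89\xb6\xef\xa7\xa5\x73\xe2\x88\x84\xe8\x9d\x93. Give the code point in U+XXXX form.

U+2204

Offset 0: leading byte 0xF3 = 11110011 → 4-byte char #1 = F3 B2 A1 BD.
Offset 4: leading byte 0xE2 = 11100010 → 3-byte char #2 = E2 89 B6.
Offset 7: leading byte 0xEF = 11101111 → 3-byte char #3 = EF A7 A5.
Offset 10: leading byte 0x73 = 01110011 → 1-byte char #4 = 73.
Offset 11: leading byte 0xE2 = 11100010 → 3-byte char #5 = E2 88 84.
Leading byte 0xE2 = 11100010 matches 1110xxxx → 3-byte sequence.
Byte 1: 0xE2 = 11100010, payload 0010 (4 bits).
Byte 2: 0x88 = 10001000 (10xxxxxx ✓), payload 001000.
Byte 3: 0x84 = 10000100 (10xxxxxx ✓), payload 000100.
Concatenate: 0010001000000100 = 0x2204 (16 bits → U+2204).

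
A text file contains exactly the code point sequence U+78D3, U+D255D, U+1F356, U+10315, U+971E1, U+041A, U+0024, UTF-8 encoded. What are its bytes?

U+78D3: 3-byte form → E7 A3 93.
U+D255D: 4-byte form → F3 92 95 9D.
U+1F356: 4-byte form → F0 9F 8D 96.
U+10315: 4-byte form → F0 90 8C 95.
U+971E1: 4-byte form → F2 97 87 A1.
U+041A: 2-byte form → D0 9A.
U+0024: 1-byte form → 24.
Concatenated (22 bytes): E7 A3 93 F3 92 95 9D F0 9F 8D 96 F0 90 8C 95 F2 97 87 A1 D0 9A 24.

E7 A3 93 F3 92 95 9D F0 9F 8D 96 F0 90 8C 95 F2 97 87 A1 D0 9A 24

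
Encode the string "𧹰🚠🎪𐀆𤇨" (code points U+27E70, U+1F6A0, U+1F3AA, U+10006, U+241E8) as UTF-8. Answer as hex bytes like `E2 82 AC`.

U+27E70: 4-byte form → F0 A7 B9 B0.
U+1F6A0: 4-byte form → F0 9F 9A A0.
U+1F3AA: 4-byte form → F0 9F 8E AA.
U+10006: 4-byte form → F0 90 80 86.
U+241E8: 4-byte form → F0 A4 87 A8.
Concatenated (20 bytes): F0 A7 B9 B0 F0 9F 9A A0 F0 9F 8E AA F0 90 80 86 F0 A4 87 A8.

F0 A7 B9 B0 F0 9F 9A A0 F0 9F 8E AA F0 90 80 86 F0 A4 87 A8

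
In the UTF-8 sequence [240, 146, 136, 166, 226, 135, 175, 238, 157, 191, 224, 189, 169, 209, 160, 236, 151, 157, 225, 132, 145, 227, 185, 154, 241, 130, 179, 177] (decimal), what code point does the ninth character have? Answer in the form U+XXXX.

U+42CF1

Offset 0: leading byte 0xF0 = 11110000 → 4-byte char #1 = F0 92 88 A6.
Offset 4: leading byte 0xE2 = 11100010 → 3-byte char #2 = E2 87 AF.
Offset 7: leading byte 0xEE = 11101110 → 3-byte char #3 = EE 9D BF.
Offset 10: leading byte 0xE0 = 11100000 → 3-byte char #4 = E0 BD A9.
Offset 13: leading byte 0xD1 = 11010001 → 2-byte char #5 = D1 A0.
Offset 15: leading byte 0xEC = 11101100 → 3-byte char #6 = EC 97 9D.
Offset 18: leading byte 0xE1 = 11100001 → 3-byte char #7 = E1 84 91.
Offset 21: leading byte 0xE3 = 11100011 → 3-byte char #8 = E3 B9 9A.
Offset 24: leading byte 0xF1 = 11110001 → 4-byte char #9 = F1 82 B3 B1.
Leading byte 0xF1 = 11110001 matches 11110xxx → 4-byte sequence.
Byte 1: 0xF1 = 11110001, payload 001 (3 bits).
Byte 2: 0x82 = 10000010 (10xxxxxx ✓), payload 000010.
Byte 3: 0xB3 = 10110011 (10xxxxxx ✓), payload 110011.
Byte 4: 0xB1 = 10110001 (10xxxxxx ✓), payload 110001.
Concatenate: 001000010110011110001 = 0x42CF1 (21 bits → U+42CF1).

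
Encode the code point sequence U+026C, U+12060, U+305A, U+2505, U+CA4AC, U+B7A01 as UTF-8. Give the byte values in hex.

U+026C: 2-byte form → C9 AC.
U+12060: 4-byte form → F0 92 81 A0.
U+305A: 3-byte form → E3 81 9A.
U+2505: 3-byte form → E2 94 85.
U+CA4AC: 4-byte form → F3 8A 92 AC.
U+B7A01: 4-byte form → F2 B7 A8 81.
Concatenated (20 bytes): C9 AC F0 92 81 A0 E3 81 9A E2 94 85 F3 8A 92 AC F2 B7 A8 81.

C9 AC F0 92 81 A0 E3 81 9A E2 94 85 F3 8A 92 AC F2 B7 A8 81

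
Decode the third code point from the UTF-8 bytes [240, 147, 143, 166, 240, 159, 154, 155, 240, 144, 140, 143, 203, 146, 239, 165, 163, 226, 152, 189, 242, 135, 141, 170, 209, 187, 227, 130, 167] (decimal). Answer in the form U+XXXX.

U+1030F

Offset 0: leading byte 0xF0 = 11110000 → 4-byte char #1 = F0 93 8F A6.
Offset 4: leading byte 0xF0 = 11110000 → 4-byte char #2 = F0 9F 9A 9B.
Offset 8: leading byte 0xF0 = 11110000 → 4-byte char #3 = F0 90 8C 8F.
Leading byte 0xF0 = 11110000 matches 11110xxx → 4-byte sequence.
Byte 1: 0xF0 = 11110000, payload 000 (3 bits).
Byte 2: 0x90 = 10010000 (10xxxxxx ✓), payload 010000.
Byte 3: 0x8C = 10001100 (10xxxxxx ✓), payload 001100.
Byte 4: 0x8F = 10001111 (10xxxxxx ✓), payload 001111.
Concatenate: 000010000001100001111 = 0x1030F (21 bits → U+1030F).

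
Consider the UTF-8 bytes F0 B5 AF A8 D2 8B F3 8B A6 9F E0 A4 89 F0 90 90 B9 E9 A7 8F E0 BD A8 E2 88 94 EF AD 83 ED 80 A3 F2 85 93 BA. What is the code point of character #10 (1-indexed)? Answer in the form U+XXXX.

Offset 0: leading byte 0xF0 = 11110000 → 4-byte char #1 = F0 B5 AF A8.
Offset 4: leading byte 0xD2 = 11010010 → 2-byte char #2 = D2 8B.
Offset 6: leading byte 0xF3 = 11110011 → 4-byte char #3 = F3 8B A6 9F.
Offset 10: leading byte 0xE0 = 11100000 → 3-byte char #4 = E0 A4 89.
Offset 13: leading byte 0xF0 = 11110000 → 4-byte char #5 = F0 90 90 B9.
Offset 17: leading byte 0xE9 = 11101001 → 3-byte char #6 = E9 A7 8F.
Offset 20: leading byte 0xE0 = 11100000 → 3-byte char #7 = E0 BD A8.
Offset 23: leading byte 0xE2 = 11100010 → 3-byte char #8 = E2 88 94.
Offset 26: leading byte 0xEF = 11101111 → 3-byte char #9 = EF AD 83.
Offset 29: leading byte 0xED = 11101101 → 3-byte char #10 = ED 80 A3.
Leading byte 0xED = 11101101 matches 1110xxxx → 3-byte sequence.
Byte 1: 0xED = 11101101, payload 1101 (4 bits).
Byte 2: 0x80 = 10000000 (10xxxxxx ✓), payload 000000.
Byte 3: 0xA3 = 10100011 (10xxxxxx ✓), payload 100011.
Concatenate: 1101000000100011 = 0xD023 (16 bits → U+D023).

U+D023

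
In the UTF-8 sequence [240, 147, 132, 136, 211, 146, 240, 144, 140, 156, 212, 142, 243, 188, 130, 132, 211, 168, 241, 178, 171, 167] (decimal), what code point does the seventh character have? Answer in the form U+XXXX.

Offset 0: leading byte 0xF0 = 11110000 → 4-byte char #1 = F0 93 84 88.
Offset 4: leading byte 0xD3 = 11010011 → 2-byte char #2 = D3 92.
Offset 6: leading byte 0xF0 = 11110000 → 4-byte char #3 = F0 90 8C 9C.
Offset 10: leading byte 0xD4 = 11010100 → 2-byte char #4 = D4 8E.
Offset 12: leading byte 0xF3 = 11110011 → 4-byte char #5 = F3 BC 82 84.
Offset 16: leading byte 0xD3 = 11010011 → 2-byte char #6 = D3 A8.
Offset 18: leading byte 0xF1 = 11110001 → 4-byte char #7 = F1 B2 AB A7.
Leading byte 0xF1 = 11110001 matches 11110xxx → 4-byte sequence.
Byte 1: 0xF1 = 11110001, payload 001 (3 bits).
Byte 2: 0xB2 = 10110010 (10xxxxxx ✓), payload 110010.
Byte 3: 0xAB = 10101011 (10xxxxxx ✓), payload 101011.
Byte 4: 0xA7 = 10100111 (10xxxxxx ✓), payload 100111.
Concatenate: 001110010101011100111 = 0x72AE7 (21 bits → U+72AE7).

U+72AE7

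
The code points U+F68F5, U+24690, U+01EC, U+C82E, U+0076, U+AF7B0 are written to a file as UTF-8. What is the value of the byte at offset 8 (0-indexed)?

U+F68F5 → 4-byte form F3 B6 A3 B5 at offsets 0–3.
U+24690 → 4-byte form F0 A4 9A 90 at offsets 4–7.
U+01EC → 2-byte form C7 AC at offsets 8–9.
Offset 8 falls in char 3's range; it's byte 1 of C7 AC = 0xC7.

0xC7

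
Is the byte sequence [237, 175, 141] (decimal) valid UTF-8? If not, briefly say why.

Structurally a 3-byte sequence; payload = 0xDBCD.
But 0xDBCD is in U+D800–U+DFFF, the surrogate range. Surrogates are not Unicode scalar values and are forbidden in UTF-8.

invalid (encodes a surrogate (U+D800–U+DFFF))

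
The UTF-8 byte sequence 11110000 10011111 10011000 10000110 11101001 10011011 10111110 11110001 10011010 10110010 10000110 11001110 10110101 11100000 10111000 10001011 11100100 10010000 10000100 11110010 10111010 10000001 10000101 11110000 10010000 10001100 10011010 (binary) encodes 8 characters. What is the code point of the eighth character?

U+1031A

Offset 0: leading byte 0xF0 = 11110000 → 4-byte char #1 = F0 9F 98 86.
Offset 4: leading byte 0xE9 = 11101001 → 3-byte char #2 = E9 9B BE.
Offset 7: leading byte 0xF1 = 11110001 → 4-byte char #3 = F1 9A B2 86.
Offset 11: leading byte 0xCE = 11001110 → 2-byte char #4 = CE B5.
Offset 13: leading byte 0xE0 = 11100000 → 3-byte char #5 = E0 B8 8B.
Offset 16: leading byte 0xE4 = 11100100 → 3-byte char #6 = E4 90 84.
Offset 19: leading byte 0xF2 = 11110010 → 4-byte char #7 = F2 BA 81 85.
Offset 23: leading byte 0xF0 = 11110000 → 4-byte char #8 = F0 90 8C 9A.
Leading byte 0xF0 = 11110000 matches 11110xxx → 4-byte sequence.
Byte 1: 0xF0 = 11110000, payload 000 (3 bits).
Byte 2: 0x90 = 10010000 (10xxxxxx ✓), payload 010000.
Byte 3: 0x8C = 10001100 (10xxxxxx ✓), payload 001100.
Byte 4: 0x9A = 10011010 (10xxxxxx ✓), payload 011010.
Concatenate: 000010000001100011010 = 0x1031A (21 bits → U+1031A).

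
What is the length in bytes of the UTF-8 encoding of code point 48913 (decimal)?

U+BF11 = 0xBF11. UTF-8 uses 1 byte below 0x80, 2 below 0x800, 3 below 0x10000, 4 up to 0x10FFFF. 0xBF11 is in U+0800–U+FFFF → 3 bytes.

3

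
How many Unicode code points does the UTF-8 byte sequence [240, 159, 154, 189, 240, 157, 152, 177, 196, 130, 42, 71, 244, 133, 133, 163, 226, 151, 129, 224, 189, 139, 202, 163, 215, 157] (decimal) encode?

Byte at offset 0: 0xF0 = 11110000 → 4-byte char (#1). Advance 4.
Byte at offset 4: 0xF0 = 11110000 → 4-byte char (#2). Advance 4.
Byte at offset 8: 0xC4 = 11000100 → 2-byte char (#3). Advance 2.
Byte at offset 10: 0x2A = 00101010 → 1-byte char (#4). Advance 1.
Byte at offset 11: 0x47 = 01000111 → 1-byte char (#5). Advance 1.
Byte at offset 12: 0xF4 = 11110100 → 4-byte char (#6). Advance 4.
Byte at offset 16: 0xE2 = 11100010 → 3-byte char (#7). Advance 3.
Byte at offset 19: 0xE0 = 11100000 → 3-byte char (#8). Advance 3.
Byte at offset 22: 0xCA = 11001010 → 2-byte char (#9). Advance 2.
Byte at offset 24: 0xD7 = 11010111 → 2-byte char (#10). Advance 2.
Reached end at offset 26 after 10 code points.

10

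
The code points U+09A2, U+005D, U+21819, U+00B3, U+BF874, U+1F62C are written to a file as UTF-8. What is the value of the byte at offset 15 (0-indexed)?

U+09A2 → 3-byte form E0 A6 A2 at offsets 0–2.
U+005D → 1-byte form 5D at offsets 3–3.
U+21819 → 4-byte form F0 A1 A0 99 at offsets 4–7.
U+00B3 → 2-byte form C2 B3 at offsets 8–9.
U+BF874 → 4-byte form F2 BF A1 B4 at offsets 10–13.
U+1F62C → 4-byte form F0 9F 98 AC at offsets 14–17.
Offset 15 falls in char 6's range; it's byte 2 of F0 9F 98 AC = 0x9F.

0x9F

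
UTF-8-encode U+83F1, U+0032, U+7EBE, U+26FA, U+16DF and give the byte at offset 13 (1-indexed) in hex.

1-indexed offset 13 is 0-indexed offset 12.
U+83F1 → 3-byte form E8 8F B1 at offsets 0–2.
U+0032 → 1-byte form 32 at offsets 3–3.
U+7EBE → 3-byte form E7 BA BE at offsets 4–6.
U+26FA → 3-byte form E2 9B BA at offsets 7–9.
U+16DF → 3-byte form E1 9B 9F at offsets 10–12.
Offset 12 falls in char 5's range; it's byte 3 of E1 9B 9F = 0x9F.

0x9F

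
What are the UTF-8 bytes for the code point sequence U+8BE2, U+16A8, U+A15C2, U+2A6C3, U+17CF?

U+8BE2: 3-byte form → E8 AF A2.
U+16A8: 3-byte form → E1 9A A8.
U+A15C2: 4-byte form → F2 A1 97 82.
U+2A6C3: 4-byte form → F0 AA 9B 83.
U+17CF: 3-byte form → E1 9F 8F.
Concatenated (17 bytes): E8 AF A2 E1 9A A8 F2 A1 97 82 F0 AA 9B 83 E1 9F 8F.

E8 AF A2 E1 9A A8 F2 A1 97 82 F0 AA 9B 83 E1 9F 8F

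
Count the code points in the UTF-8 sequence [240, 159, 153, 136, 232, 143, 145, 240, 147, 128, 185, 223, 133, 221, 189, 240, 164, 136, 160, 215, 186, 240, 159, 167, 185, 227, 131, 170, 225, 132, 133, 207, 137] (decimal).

11

Byte at offset 0: 0xF0 = 11110000 → 4-byte char (#1). Advance 4.
Byte at offset 4: 0xE8 = 11101000 → 3-byte char (#2). Advance 3.
Byte at offset 7: 0xF0 = 11110000 → 4-byte char (#3). Advance 4.
Byte at offset 11: 0xDF = 11011111 → 2-byte char (#4). Advance 2.
Byte at offset 13: 0xDD = 11011101 → 2-byte char (#5). Advance 2.
Byte at offset 15: 0xF0 = 11110000 → 4-byte char (#6). Advance 4.
Byte at offset 19: 0xD7 = 11010111 → 2-byte char (#7). Advance 2.
Byte at offset 21: 0xF0 = 11110000 → 4-byte char (#8). Advance 4.
Byte at offset 25: 0xE3 = 11100011 → 3-byte char (#9). Advance 3.
Byte at offset 28: 0xE1 = 11100001 → 3-byte char (#10). Advance 3.
Byte at offset 31: 0xCF = 11001111 → 2-byte char (#11). Advance 2.
Reached end at offset 33 after 11 code points.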